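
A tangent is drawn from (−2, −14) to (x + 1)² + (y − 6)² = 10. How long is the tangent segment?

The centre is (−1, 6) and r = √10. The square of the distance from P to the centre is 1 + 400 = 401.
The tangent meets the radius at right angles, so tangent² = |PO|² − r² = 401 − 10 = 391.

√391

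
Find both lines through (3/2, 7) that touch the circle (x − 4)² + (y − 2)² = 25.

y = 7 and 4x − 3y = −15

Write the tangent as mx − y + (7 − m·(3/2)) = 0 and set its distance from the centre to 5:
[m·(5/2) − (−5)]² = 25(m² + 1)
3m² − 4m = 0, so m = 0 or m = 4/3.
Through (3/2, 7) these give y = 7 and 4x − 3y = −15.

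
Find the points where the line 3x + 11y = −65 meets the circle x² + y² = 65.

(−7, −4) and (4, −7)

From the line, y = (−65 − 3x)/11. Substituting:
130x² + 390x − 3640 = 0  ⟹  x² + 3x − 28 = 0
x = 4 or x = −7, giving (4, −7) and (−7, −4).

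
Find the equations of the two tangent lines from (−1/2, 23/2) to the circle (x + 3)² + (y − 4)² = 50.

x + y = 11 and x − 7y = −81

A line y − (23/2) = m(x − (−1/2)) is tangent when its distance from (−3, 4) is 5√2:
(−5/2m − (−15/2))² = 50(m² + 1)
7m² + 6m − 1 = 0, so m = −1 or m = 1/7.
With m = −1: x + y = 11. With m = 1/7: x − 7y = −81.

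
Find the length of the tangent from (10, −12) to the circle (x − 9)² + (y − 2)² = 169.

The centre is (9, 2) and r = 13. The square of the distance from P to the centre is 1 + 196 = 197.
Power of the point: PT² = |PO|² − r² = 28, so PT = 2√7.

2√7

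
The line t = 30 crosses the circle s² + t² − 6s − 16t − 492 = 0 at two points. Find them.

Substitute t = 30:
s² − 6s − 72 = 0
s = 12 or s = −6, giving (12, 30) and (−6, 30).

(−6, 30) and (12, 30)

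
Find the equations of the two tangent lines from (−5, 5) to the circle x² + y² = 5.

2x + y = −5 and x + 2y = 5

Let a tangent through (−5, 5) have slope m. Its distance from (0, 0) must equal √5:
(5m − (−5))² = 5(m² + 1)
2m² + 5m + 2 = 0, so m = −2 or m = −1/2.
With m = −2: 2x + y = −5. With m = −1/2: x + 2y = 5.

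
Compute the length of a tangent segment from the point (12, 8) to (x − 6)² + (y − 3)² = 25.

With centre O = (6, 3), |OP|² = 61 and r² = 25.
By the tangent–radius right angle, tangent length = √(|PO|² − r²) = √36 = 6.

6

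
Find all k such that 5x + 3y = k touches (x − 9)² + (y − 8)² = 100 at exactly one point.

Tangency holds when the distance from the centre (9, 8) to the line equals the radius 10:
|5·9 + 3·8 − k| / √34 = 10
|k − (69)| = 10√34.

k = 69 ± 10√34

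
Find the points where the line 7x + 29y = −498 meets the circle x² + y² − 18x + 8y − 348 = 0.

(−9, −15) and (20, −22)

Express y = (−498 − 7x)/29 and substitute into the circle:
890x² − 9790x − 160200 = 0  ⟹  x² − 11x − 180 = 0
x = 20 or x = −9, giving (20, −22) and (−9, −15).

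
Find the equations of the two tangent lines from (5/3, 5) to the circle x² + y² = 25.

Let a tangent through (5/3, 5) have slope m. Its distance from (0, 0) must equal 5:
(−5/3m − (−5))² = 25(m² + 1)
4m² + 3m = 0, so m = −3/4 or m = 0.
With m = −3/4: 3x + 4y = 25. With m = 0: y = 5.

3x + 4y = 25 and y = 5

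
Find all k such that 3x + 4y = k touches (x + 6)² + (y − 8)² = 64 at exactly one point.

For a tangent, require d(centre, line) = r = 8.
|3·(−6) + 4·8 − k| / √25 = 8
|k − (14)| = 8·5, so k = 54 or k = −26.

k = −26 or k = 54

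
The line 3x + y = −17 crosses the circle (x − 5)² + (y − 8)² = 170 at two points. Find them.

(−8, 7) and (−6, 1)

Express y = −3x − 17 and substitute into the circle:
10x² + 140x + 480 = 0  ⟹  x² + 14x + 48 = 0
x = −6 or x = −8, giving (−6, 1) and (−8, 7).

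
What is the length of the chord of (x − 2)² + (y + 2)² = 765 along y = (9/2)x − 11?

6√85

Express y = (−22 + 9x)/2 and substitute into the circle:
85x² − 340x − 2720 = 0  ⟹  x² − 4x − 32 = 0
x = 8 or x = −4, giving (8, 25) and (−4, −29).
|(8, 25) − (−4, −29)| = √((12)² + (54)²) = 6√85.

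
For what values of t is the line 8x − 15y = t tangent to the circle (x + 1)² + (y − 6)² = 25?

t = −183 or t = −13

Tangency holds when the distance from the centre (−1, 6) to the line equals the radius 5:
|8·(−1) − 15·6 − t| / √289 = 5
|t − (−98)| = 5·17, so t = −13 or t = −183.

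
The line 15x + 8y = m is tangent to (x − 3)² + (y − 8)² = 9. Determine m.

For a tangent, require d(centre, line) = r = 3.
|15·3 + 8·8 − m| / √289 = 3
|m − (109)| = 3·17, so m = 160 or m = 58.

m = 58 or m = 160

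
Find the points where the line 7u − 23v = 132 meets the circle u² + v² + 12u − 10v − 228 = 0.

(−14, −10) and (9, −3)

From the line, v = (−132 + 7u)/23. Substituting:
578u² + 2890u − 72828 = 0  ⟹  u² + 5u − 126 = 0
u = 9 or u = −14, giving (9, −3) and (−14, −10).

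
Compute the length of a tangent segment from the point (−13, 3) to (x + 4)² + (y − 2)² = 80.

√2

With centre O = (−4, 2), |OP|² = 82 and r² = 80.
The tangent meets the radius at right angles, so tangent² = |PO|² − r² = 82 − 80 = 2.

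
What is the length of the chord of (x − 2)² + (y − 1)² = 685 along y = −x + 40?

The distance from (2, 1) to the line is 37/√2, and r² = 685.
Chord = 2√(r² − d²) = 2·√(1/2) = √2.

√2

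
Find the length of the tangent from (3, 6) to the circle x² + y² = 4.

√41

The centre is (0, 0) and r = 2. The square of the distance from P to the centre is 9 + 36 = 45.
By the tangent–radius right angle, tangent length = √(|PO|² − r²) = √41.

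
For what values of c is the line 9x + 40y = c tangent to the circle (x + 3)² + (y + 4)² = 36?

For a tangent, require d(centre, line) = r = 6.
|9·(−3) + 40·(−4) − c| / √1681 = 6
|c − (−187)| = 6·41, so c = 59 or c = −433.

c = −433 or c = 59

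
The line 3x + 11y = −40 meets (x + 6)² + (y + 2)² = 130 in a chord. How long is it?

Centre (−6, −2), r² = 130. Perpendicular distance d from centre to line = |0| / √130 = 0/√130.
Chord = 2√(r² − d²) = 2·√(130) = 2√130.

2√130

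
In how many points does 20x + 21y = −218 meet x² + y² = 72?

2

d² = (20·0 + 21·0 − (−218))²/841 = 47524/841; r² = 72.
Since d² < r², the line cuts the circle twice.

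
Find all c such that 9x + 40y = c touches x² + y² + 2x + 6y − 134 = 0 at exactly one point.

For a tangent, require d(centre, line) = r = 12.
|9·(−1) + 40·(−3) − c| / √1681 = 12
|c − (−129)| = 12·41, so c = 363 or c = −621.

c = −621 or c = 363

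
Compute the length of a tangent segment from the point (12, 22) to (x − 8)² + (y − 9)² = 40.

√145

The centre is (8, 9) and r = 2√10. The square of the distance from P to the centre is 16 + 169 = 185.
Power of the point: PT² = |PO|² − r² = 145, so PT = √145.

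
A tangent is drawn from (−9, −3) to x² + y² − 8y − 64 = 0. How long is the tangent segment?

The centre is (0, 4) and r = 4√5. The square of the distance from P to the centre is 81 + 49 = 130.
The tangent meets the radius at right angles, so tangent² = |PO|² − r² = 130 − 80 = 50.

5√2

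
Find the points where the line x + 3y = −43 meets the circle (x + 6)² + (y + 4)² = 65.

From the line, y = (−43 − x)/3. Substituting:
10x² + 170x + 700 = 0  ⟹  x² + 17x + 70 = 0
x = −7 or x = −10, giving (−7, −12) and (−10, −11).

(−10, −11) and (−7, −12)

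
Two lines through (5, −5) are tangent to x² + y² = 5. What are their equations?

2x + y = 5 and x + 2y = −5

A line y − (−5) = m(x − (5)) is tangent when its distance from (0, 0) is √5:
[m·(−5) − (5)]² = 5(m² + 1)
2m² + 5m + 2 = 0, so m = −2 or m = −1/2.
Through (5, −5) these give 2x + y = 5 and x + 2y = −5.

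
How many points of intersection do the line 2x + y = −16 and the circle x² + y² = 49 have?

d² = (2·0 + 1·0 − (−16))²/5 = 256/5; r² = 49.
Since d² > r², the line lies outside the circle.

0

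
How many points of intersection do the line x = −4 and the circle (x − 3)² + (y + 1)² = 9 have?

0

Centre (3, −1), r² = 9. Distance² from centre to line = (7)² = 49.
Since d² > r², the line lies outside the circle.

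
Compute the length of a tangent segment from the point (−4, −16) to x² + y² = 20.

6√7

Centre (0, 0), r² = 20. |PO|² = (−4)² + (−16)² = 272.
Power of the point: PT² = |PO|² − r² = 252, so PT = 6√7.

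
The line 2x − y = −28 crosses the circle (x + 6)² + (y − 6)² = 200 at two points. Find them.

Substitute y = 2x + 28:
5x² + 100x + 320 = 0  ⟹  x² + 20x + 64 = 0
x = −4 or x = −16, giving (−4, 20) and (−16, −4).

(−16, −4) and (−4, 20)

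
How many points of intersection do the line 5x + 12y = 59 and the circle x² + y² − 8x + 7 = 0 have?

1

Centre (4, 0), r² = 9. Distance² from centre to line = (−39)²/169 = 9.
Since d² = r², the line is tangent.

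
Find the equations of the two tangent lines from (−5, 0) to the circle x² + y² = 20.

Write the tangent as mx − y + (0 − m·(−5)) = 0 and set its distance from the centre to 2√5:
(5m − (0))² = 20(m² + 1)
m² − 4 = 0, so m = 2 or m = −2.
With m = 2: 2x − y = −10. With m = −2: 2x + y = −10.

2x − y = −10 and 2x + y = −10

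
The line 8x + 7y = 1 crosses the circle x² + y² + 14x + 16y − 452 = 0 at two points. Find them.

Substitute y = (1 − 8x)/7:
113x² − 226x − 22035 = 0  ⟹  x² − 2x − 195 = 0
x = 15 or x = −13, giving (15, −17) and (−13, 15).

(−13, 15) and (15, −17)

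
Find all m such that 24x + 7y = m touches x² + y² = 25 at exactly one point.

Tangency holds when the distance from the centre (0, 0) to the line equals the radius 5:
|24·0 + 7·0 − m| / √625 = 5
|m| = 5·25, so m = 125 or m = −125.

m = −125 or m = 125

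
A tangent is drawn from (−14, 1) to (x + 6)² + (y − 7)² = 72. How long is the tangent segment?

2√7

The centre is (−6, 7) and r = 6√2. The square of the distance from P to the centre is 64 + 36 = 100.
The tangent meets the radius at right angles, so tangent² = |PO|² − r² = 100 − 72 = 28.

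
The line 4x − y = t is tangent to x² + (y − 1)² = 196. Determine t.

The line touches the circle iff its distance from (0, 1) is 14:
|4·0 − 1·1 − t| / √17 = 14
|t − (−1)| = 14√17.

t = −1 ± 14√17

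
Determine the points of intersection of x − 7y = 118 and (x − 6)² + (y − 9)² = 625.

Express y = (−118 + x)/7 and substitute into the circle:
50x² − 950x + 3900 = 0  ⟹  x² − 19x + 78 = 0
x = 13 or x = 6, giving (13, −15) and (6, −16).

(6, −16) and (13, −15)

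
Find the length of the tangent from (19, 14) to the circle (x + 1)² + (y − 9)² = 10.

√415

The centre is (−1, 9) and r = √10. The square of the distance from P to the centre is 400 + 25 = 425.
Power of the point: PT² = |PO|² − r² = 415, so PT = √415.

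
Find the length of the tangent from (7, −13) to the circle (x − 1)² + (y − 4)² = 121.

2√51

With centre O = (1, 4), |OP|² = 325 and r² = 121.
Power of the point: PT² = |PO|² − r² = 204, so PT = 2√51.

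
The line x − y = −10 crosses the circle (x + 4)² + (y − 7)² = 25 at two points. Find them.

Substitute y = x + 10:
2x² + 14x = 0  ⟹  x² + 7x = 0
x = 0 or x = −7, giving (0, 10) and (−7, 3).

(−7, 3) and (0, 10)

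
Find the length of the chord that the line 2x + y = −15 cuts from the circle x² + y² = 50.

Substitute y = −2x − 15:
5x² + 60x + 175 = 0  ⟹  x² + 12x + 35 = 0
x = −5 or x = −7, giving (−5, −5) and (−7, −1).
Chord length = distance between (−5, −5) and (−7, −1) = √20 = 2√5.

2√5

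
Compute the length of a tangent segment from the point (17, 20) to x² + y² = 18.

With centre O = (0, 0), |OP|² = 689 and r² = 18.
By the tangent–radius right angle, tangent length = √(|PO|² − r²) = √671.

√671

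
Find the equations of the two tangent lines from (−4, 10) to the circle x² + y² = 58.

A line y − (10) = m(x − (−4)) is tangent when its distance from (0, 0) is √58:
(4m − (−10))² = 58(m² + 1)
21m² − 40m − 21 = 0, so m = 7/3 or m = −3/7.
With m = 7/3: 7x − 3y = −58. With m = −3/7: 3x + 7y = 58.

7x − 3y = −58 and 3x + 7y = 58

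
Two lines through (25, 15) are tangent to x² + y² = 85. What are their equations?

2x − 9y = −85 and 7x − 6y = 85

A line y − (15) = m(x − (25)) is tangent when its distance from (0, 0) is √85:
[m·(−25) − (−15)]² = 85(m² + 1)
54m² − 75m + 14 = 0, so m = 2/9 or m = 7/6.
Through (25, 15) these give 2x − 9y = −85 and 7x − 6y = 85.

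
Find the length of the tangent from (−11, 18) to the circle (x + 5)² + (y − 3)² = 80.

√181

With centre O = (−5, 3), |OP|² = 261 and r² = 80.
Power of the point: PT² = |PO|² − r² = 181, so PT = √181.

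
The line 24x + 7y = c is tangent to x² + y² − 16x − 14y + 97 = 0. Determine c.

Tangency holds when the distance from the centre (8, 7) to the line equals the radius 4:
|24·8 + 7·7 − c| / √625 = 4
|c − (241)| = 4·25, so c = 341 or c = 141.

c = 141 or c = 341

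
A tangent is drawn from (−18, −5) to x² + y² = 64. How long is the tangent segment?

Centre (0, 0), r² = 64. |PO|² = (−18)² + (−5)² = 349.
By the tangent–radius right angle, tangent length = √(|PO|² − r²) = √285.

√285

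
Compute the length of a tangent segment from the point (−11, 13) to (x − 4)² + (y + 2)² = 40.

The centre is (4, −2) and r = 2√10. The square of the distance from P to the centre is 225 + 225 = 450.
The tangent meets the radius at right angles, so tangent² = |PO|² − r² = 450 − 40 = 410.

√410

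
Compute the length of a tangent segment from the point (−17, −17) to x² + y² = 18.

With centre O = (0, 0), |OP|² = 578 and r² = 18.
By the tangent–radius right angle, tangent length = √(|PO|² − r²) = √560 = 4√35.

4√35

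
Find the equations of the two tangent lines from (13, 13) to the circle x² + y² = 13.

Let a tangent through (13, 13) have slope m. Its distance from (0, 0) must equal √13:
[m·(−13) − (−13)]² = 13(m² + 1)
6m² − 13m + 6 = 0, so m = 3/2 or m = 2/3.
With m = 3/2: 3x − 2y = 13. With m = 2/3: 2x − 3y = −13.

3x − 2y = 13 and 2x − 3y = −13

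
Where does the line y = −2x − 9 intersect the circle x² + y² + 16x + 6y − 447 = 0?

Substitute y = −2x − 9:
5x² + 40x − 420 = 0  ⟹  x² + 8x − 84 = 0
x = 6 or x = −14, giving (6, −21) and (−14, 19).

(−14, 19) and (6, −21)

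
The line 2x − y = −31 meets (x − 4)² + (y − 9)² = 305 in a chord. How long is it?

10√5

From the line, y = 2x + 31. Substituting:
5x² + 80x + 195 = 0  ⟹  x² + 16x + 39 = 0
x = −3 or x = −13, giving (−3, 25) and (−13, 5).
|(−3, 25) − (−13, 5)| = √((10)² + (20)²) = 10√5.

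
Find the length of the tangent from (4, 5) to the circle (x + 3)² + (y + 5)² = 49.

Centre (−3, −5), r² = 49. |PO|² = (7)² + (10)² = 149.
By the tangent–radius right angle, tangent length = √(|PO|² − r²) = √100 = 10.

10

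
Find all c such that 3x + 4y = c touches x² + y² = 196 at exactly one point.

Tangency holds when the distance from the centre (0, 0) to the line equals the radius 14:
|3·0 + 4·0 − c| / √25 = 14
|c| = 14·5, so c = 70 or c = −70.

c = −70 or c = 70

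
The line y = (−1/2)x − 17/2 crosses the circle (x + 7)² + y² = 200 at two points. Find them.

(−21, 2) and (3, −10)

From the line, y = (−17 − x)/2. Substituting:
5x² + 90x − 315 = 0  ⟹  x² + 18x − 63 = 0
x = 3 or x = −21, giving (3, −10) and (−21, 2).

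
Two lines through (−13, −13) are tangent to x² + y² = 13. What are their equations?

A line y − (−13) = m(x − (−13)) is tangent when its distance from (0, 0) is √13:
(13m − (13))² = 13(m² + 1)
6m² − 13m + 6 = 0, so m = 2/3 or m = 3/2.
Through (−13, −13) these give 2x − 3y = 13 and 3x − 2y = −13.

2x − 3y = 13 and 3x − 2y = −13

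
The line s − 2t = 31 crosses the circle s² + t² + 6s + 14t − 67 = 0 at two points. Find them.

Substitute t = (−31 + s)/2:
5s² − 10s − 175 = 0  ⟹  s² − 2s − 35 = 0
s = 7 or s = −5, giving (7, −12) and (−5, −18).

(−5, −18) and (7, −12)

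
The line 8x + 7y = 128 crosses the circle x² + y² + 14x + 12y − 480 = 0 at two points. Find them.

(2, 16) and (16, 0)

Express y = (128 − 8x)/7 and substitute into the circle:
113x² − 2034x + 3616 = 0  ⟹  x² − 18x + 32 = 0
x = 16 or x = 2, giving (16, 0) and (2, 16).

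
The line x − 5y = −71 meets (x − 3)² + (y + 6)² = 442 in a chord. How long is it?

From the line, y = (71 + x)/5. Substituting:
26x² + 52x − 624 = 0  ⟹  x² + 2x − 24 = 0
x = 4 or x = −6, giving (4, 15) and (−6, 13).
|(4, 15) − (−6, 13)| = √((10)² + (2)²) = 2√26.

2√26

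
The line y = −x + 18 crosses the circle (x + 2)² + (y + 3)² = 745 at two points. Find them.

(−6, 24) and (25, −7)

Substitute y = −x + 18:
2x² − 38x − 300 = 0  ⟹  x² − 19x − 150 = 0
x = 25 or x = −6, giving (25, −7) and (−6, 24).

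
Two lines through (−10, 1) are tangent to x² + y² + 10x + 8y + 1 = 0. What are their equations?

3x − y = −31 and x − 3y = −13

Let a tangent through (−10, 1) have slope m. Its distance from (−5, −4) must equal 2√10:
[m·(5) − (−5)]² = 40(m² + 1)
3m² − 10m + 3 = 0, so m = 3 or m = 1/3.
With m = 3: 3x − y = −31. With m = 1/3: x − 3y = −13.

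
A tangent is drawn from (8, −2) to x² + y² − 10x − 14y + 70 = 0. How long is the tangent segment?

√86

With centre O = (5, 7), |OP|² = 90 and r² = 4.
By the tangent–radius right angle, tangent length = √(|PO|² − r²) = √86.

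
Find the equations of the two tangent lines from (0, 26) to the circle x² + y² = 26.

5x + y = 26 and 5x − y = −26

A line y − (26) = m(x − (0)) is tangent when its distance from (0, 0) is √26:
(0m − (−26))² = 26(m² + 1)
m² − 25 = 0, so m = −5 or m = 5.
With m = −5: 5x + y = 26. With m = 5: 5x − y = −26.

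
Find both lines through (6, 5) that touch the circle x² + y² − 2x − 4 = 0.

2x − y = 7 and x − 2y = −4

Write the tangent as mx − y + (5 − m·(6)) = 0 and set its distance from the centre to √5:
[m·(−5) − (−5)]² = 5(m² + 1)
2m² − 5m + 2 = 0, so m = 2 or m = 1/2.
With m = 2: 2x − y = 7. With m = 1/2: x − 2y = −4.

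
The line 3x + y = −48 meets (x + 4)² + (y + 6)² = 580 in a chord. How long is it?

14√10

Express y = −3x − 48 and substitute into the circle:
10x² + 260x + 1200 = 0  ⟹  x² + 26x + 120 = 0
x = −6 or x = −20, giving (−6, −30) and (−20, 12).
Chord length = distance between (−6, −30) and (−20, 12) = √1960 = 14√10.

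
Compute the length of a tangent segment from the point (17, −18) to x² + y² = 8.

11√5

With centre O = (0, 0), |OP|² = 613 and r² = 8.
By the tangent–radius right angle, tangent length = √(|PO|² − r²) = √605 = 11√5.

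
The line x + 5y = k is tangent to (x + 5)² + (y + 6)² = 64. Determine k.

For a tangent, require d(centre, line) = r = 8.
|1·(−5) + 5·(−6) − k| / √26 = 8
|k − (−35)| = 8√26.

k = −35 ± 8√26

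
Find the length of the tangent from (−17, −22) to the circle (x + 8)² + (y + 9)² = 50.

Centre (−8, −9), r² = 50. |PO|² = (−9)² + (−13)² = 250.
Power of the point: PT² = |PO|² − r² = 200, so PT = 10√2.

10√2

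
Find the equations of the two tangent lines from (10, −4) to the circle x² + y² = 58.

3x − 7y = 58 and 7x + 3y = 58

Write the tangent as mx − y + (−4 − m·(10)) = 0 and set its distance from the centre to √58:
[m·(−10) − (4)]² = 58(m² + 1)
21m² + 40m − 21 = 0, so m = 3/7 or m = −7/3.
With m = 3/7: 3x − 7y = 58. With m = −7/3: 7x + 3y = 58.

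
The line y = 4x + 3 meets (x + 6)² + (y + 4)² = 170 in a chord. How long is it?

6√17

Centre (−6, −4), r² = 170. Perpendicular distance d from centre to line = |−17| / √17 = 17/√17.
Chord = 2√(r² − d²) = 2·√(153) = 6√17.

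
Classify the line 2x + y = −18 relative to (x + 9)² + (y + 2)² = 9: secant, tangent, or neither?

d² = (2·(−9) + 1·(−2) − (−18))²/5 = 4/5; r² = 9.
Since d² < r², the line cuts the circle twice.

secant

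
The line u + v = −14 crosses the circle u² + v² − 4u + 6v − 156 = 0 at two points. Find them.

Express v = −u − 14 and substitute into the circle:
2u² + 18u − 44 = 0  ⟹  u² + 9u − 22 = 0
u = 2 or u = −11, giving (2, −16) and (−11, −3).

(−11, −3) and (2, −16)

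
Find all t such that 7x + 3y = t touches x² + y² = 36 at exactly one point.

t = ±6√58

Tangency holds when the distance from the centre (0, 0) to the line equals the radius 6:
|7·0 + 3·0 − t| / √58 = 6
|t| = 6√58.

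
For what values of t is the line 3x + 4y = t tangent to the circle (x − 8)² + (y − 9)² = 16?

t = 40 or t = 80

Tangency holds when the distance from the centre (8, 9) to the line equals the radius 4:
|3·8 + 4·9 − t| / √25 = 4
|t − (60)| = 4·5, so t = 80 or t = 40.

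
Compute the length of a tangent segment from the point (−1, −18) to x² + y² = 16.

With centre O = (0, 0), |OP|² = 325 and r² = 16.
By the tangent–radius right angle, tangent length = √(|PO|² − r²) = √309.

√309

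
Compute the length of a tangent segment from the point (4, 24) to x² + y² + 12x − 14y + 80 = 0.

8√6

Centre (−6, 7), r² = 5. |PO|² = (10)² + (17)² = 389.
The tangent meets the radius at right angles, so tangent² = |PO|² − r² = 389 − 5 = 384.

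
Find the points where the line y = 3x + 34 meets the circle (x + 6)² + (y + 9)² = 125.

Express y = 3x + 34 and substitute into the circle:
10x² + 270x + 1760 = 0  ⟹  x² + 27x + 176 = 0
x = −11 or x = −16, giving (−11, 1) and (−16, −14).

(−16, −14) and (−11, 1)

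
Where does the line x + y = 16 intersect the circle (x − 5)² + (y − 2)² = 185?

Express y = −x + 16 and substitute into the circle:
2x² − 38x + 36 = 0  ⟹  x² − 19x + 18 = 0
x = 18 or x = 1, giving (18, −2) and (1, 15).

(1, 15) and (18, −2)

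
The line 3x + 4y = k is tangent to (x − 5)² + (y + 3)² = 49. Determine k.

Tangency holds when the distance from the centre (5, −3) to the line equals the radius 7:
|3·5 + 4·(−3) − k| / √25 = 7
|k − (3)| = 7·5, so k = 38 or k = −32.

k = −32 or k = 38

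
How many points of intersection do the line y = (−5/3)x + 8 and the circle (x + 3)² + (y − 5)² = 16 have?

0

Substituting the line into the circle gives 34x² − 36x + 18 = 0.
Δ = 1296 − 2448 = −1152.
No real roots: the line does not meet the circle.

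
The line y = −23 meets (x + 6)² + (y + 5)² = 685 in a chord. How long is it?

38

Substitute y = −23:
x² + 12x − 325 = 0
x = 13 or x = −25, giving (13, −23) and (−25, −23).
|(13, −23) − (−25, −23)| = √((38)² + (0)²) = 38.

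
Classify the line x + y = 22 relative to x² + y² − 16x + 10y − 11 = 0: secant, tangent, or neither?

neither

Substituting the line into the circle gives 2x² − 70x + 693 = 0.
Δ = 4900 − 5544 = −644.
No real roots: the line does not meet the circle.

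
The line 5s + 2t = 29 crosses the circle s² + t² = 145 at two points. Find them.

(1, 12) and (9, −8)

From the line, t = (29 − 5s)/2. Substituting:
29s² − 290s + 261 = 0  ⟹  s² − 10s + 9 = 0
s = 9 or s = 1, giving (9, −8) and (1, 12).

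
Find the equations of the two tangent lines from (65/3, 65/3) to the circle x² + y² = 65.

Write the tangent as mx − y + (65/3 − m·(65/3)) = 0 and set its distance from the centre to √65:
(−65/3m − (−65/3))² = 65(m² + 1)
28m² − 65m + 28 = 0, so m = 4/7 or m = 7/4.
Through (65/3, 65/3) these give 4x − 7y = −65 and 7x − 4y = 65.

4x − 7y = −65 and 7x − 4y = 65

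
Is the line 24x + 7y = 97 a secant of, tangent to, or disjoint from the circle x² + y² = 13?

Substituting the line into the circle gives 625x² − 4656x + 8772 = 0.
Δ = 21678336 − 21930000 = −251664.
No real roots: the line does not meet the circle.

disjoint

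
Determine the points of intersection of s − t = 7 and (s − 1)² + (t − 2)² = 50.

Substitute t = s − 7:
2s² − 20s + 32 = 0  ⟹  s² − 10s + 16 = 0
s = 8 or s = 2, giving (8, 1) and (2, −5).

(2, −5) and (8, 1)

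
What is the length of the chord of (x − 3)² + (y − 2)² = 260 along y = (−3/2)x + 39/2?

Centre (3, 2), r² = 260. Perpendicular distance d from centre to line = |−26| / √13 = 26/√13.
Half the chord is √(r² − d²) = √(208), so the full chord is 8√13.

8√13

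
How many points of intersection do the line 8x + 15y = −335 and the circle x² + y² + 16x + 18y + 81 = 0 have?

1

Substituting the line into the circle gives 289x² + 6800x + 40000 = 0.
Δ = 46240000 − 46240000 = 0.
A repeated root: the line is tangent.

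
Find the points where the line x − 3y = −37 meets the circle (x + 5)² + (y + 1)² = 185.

(−16, 7) and (−1, 12)

Express y = (37 + x)/3 and substitute into the circle:
10x² + 170x + 160 = 0  ⟹  x² + 17x + 16 = 0
x = −1 or x = −16, giving (−1, 12) and (−16, 7).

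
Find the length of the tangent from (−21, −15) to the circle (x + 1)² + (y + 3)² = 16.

The centre is (−1, −3) and r = 4. The square of the distance from P to the centre is 400 + 144 = 544.
The tangent meets the radius at right angles, so tangent² = |PO|² − r² = 544 − 16 = 528.

4√33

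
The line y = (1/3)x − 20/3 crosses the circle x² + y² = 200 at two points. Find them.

(−10, −10) and (14, −2)

Substitute y = (−20 + x)/3:
10x² − 40x − 1400 = 0  ⟹  x² − 4x − 140 = 0
x = 14 or x = −10, giving (14, −2) and (−10, −10).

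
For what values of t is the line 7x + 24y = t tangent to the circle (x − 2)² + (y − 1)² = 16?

The line touches the circle iff its distance from (2, 1) is 4:
|7·2 + 24·1 − t| / √625 = 4
|t − (38)| = 4·25, so t = 138 or t = −62.

t = −62 or t = 138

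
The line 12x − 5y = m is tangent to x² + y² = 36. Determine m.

m = −78 or m = 78

Tangency holds when the distance from the centre (0, 0) to the line equals the radius 6:
|12·0 − 5·0 − m| / √169 = 6
|m| = 6·13, so m = 78 or m = −78.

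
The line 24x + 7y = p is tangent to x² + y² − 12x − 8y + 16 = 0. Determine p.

For a tangent, require d(centre, line) = r = 6.
|24·6 + 7·4 − p| / √625 = 6
|p − (172)| = 6·25, so p = 322 or p = 22.

p = 22 or p = 322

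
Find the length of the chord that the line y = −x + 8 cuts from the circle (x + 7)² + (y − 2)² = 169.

Express y = −x + 8 and substitute into the circle:
2x² + 2x − 84 = 0  ⟹  x² + x − 42 = 0
x = 6 or x = −7, giving (6, 2) and (−7, 15).
Chord length = distance between (6, 2) and (−7, 15) = √338 = 13√2.

13√2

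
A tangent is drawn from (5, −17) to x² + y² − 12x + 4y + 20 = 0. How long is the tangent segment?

√206

Centre (6, −2), r² = 20. |PO|² = (−1)² + (−15)² = 226.
By the tangent–radius right angle, tangent length = √(|PO|² − r²) = √206.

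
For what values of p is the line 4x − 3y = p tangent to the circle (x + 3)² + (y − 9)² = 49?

p = −74 or p = −4

The line touches the circle iff its distance from (−3, 9) is 7:
|4·(−3) − 3·9 − p| / √25 = 7
|p − (−39)| = 7·5, so p = −4 or p = −74.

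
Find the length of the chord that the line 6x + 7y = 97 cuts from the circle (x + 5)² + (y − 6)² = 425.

Express y = (97 − 6x)/7 and substitute into the circle:
85x² − 170x − 16575 = 0  ⟹  x² − 2x − 195 = 0
x = 15 or x = −13, giving (15, 1) and (−13, 25).
|(15, 1) − (−13, 25)| = √((28)² + (−24)²) = 4√85.

4√85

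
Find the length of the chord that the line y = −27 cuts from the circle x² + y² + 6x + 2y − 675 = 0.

Centre (−3, −1), r² = 685. Perpendicular distance d from centre to line = |26| / √1 = 26.
Chord = 2√(r² − d²) = 2·√(9) = 6.

6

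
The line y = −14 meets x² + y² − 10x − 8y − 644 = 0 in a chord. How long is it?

38

Express y = −14 and substitute into the circle:
x² − 10x − 336 = 0
x = 24 or x = −14, giving (24, −14) and (−14, −14).
|(24, −14) − (−14, −14)| = √((38)² + (0)²) = 38.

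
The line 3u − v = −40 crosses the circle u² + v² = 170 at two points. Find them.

(−13, 1) and (−11, 7)

Substitute v = 3u + 40:
10u² + 240u + 1430 = 0  ⟹  u² + 24u + 143 = 0
u = −11 or u = −13, giving (−11, 7) and (−13, 1).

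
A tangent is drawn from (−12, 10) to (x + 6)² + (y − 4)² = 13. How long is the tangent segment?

With centre O = (−6, 4), |OP|² = 72 and r² = 13.
The tangent meets the radius at right angles, so tangent² = |PO|² − r² = 72 − 13 = 59.

√59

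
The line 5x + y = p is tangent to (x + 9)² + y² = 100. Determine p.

p = −45 ± 10√26

The line touches the circle iff its distance from (−9, 0) is 10:
|5·(−9) + 1·0 − p| / √26 = 10
|p − (−45)| = 10√26.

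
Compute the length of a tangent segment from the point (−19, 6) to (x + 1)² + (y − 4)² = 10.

Centre (−1, 4), r² = 10. |PO|² = (−18)² + (2)² = 328.
The tangent meets the radius at right angles, so tangent² = |PO|² − r² = 328 − 10 = 318.

√318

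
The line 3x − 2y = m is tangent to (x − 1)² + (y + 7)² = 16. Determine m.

m = 17 ± 4√13

The line touches the circle iff its distance from (1, −7) is 4:
|3·1 − 2·(−7) − m| / √13 = 4
|m − (17)| = 4√13.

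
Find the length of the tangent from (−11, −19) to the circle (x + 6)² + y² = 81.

With centre O = (−6, 0), |OP|² = 386 and r² = 81.
By the tangent–radius right angle, tangent length = √(|PO|² − r²) = √305.

√305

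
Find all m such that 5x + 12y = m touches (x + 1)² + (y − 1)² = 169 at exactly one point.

m = −162 or m = 176

The line touches the circle iff its distance from (−1, 1) is 13:
|5·(−1) + 12·1 − m| / √169 = 13
|m − (7)| = 13·13, so m = 176 or m = −162.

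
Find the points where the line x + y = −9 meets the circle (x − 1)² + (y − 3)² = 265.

Express y = −x − 9 and substitute into the circle:
2x² + 22x − 120 = 0  ⟹  x² + 11x − 60 = 0
x = 4 or x = −15, giving (4, −13) and (−15, 6).

(−15, 6) and (4, −13)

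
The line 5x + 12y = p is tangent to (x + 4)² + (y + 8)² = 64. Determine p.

Tangency holds when the distance from the centre (−4, −8) to the line equals the radius 8:
|5·(−4) + 12·(−8) − p| / √169 = 8
|p − (−116)| = 8·13, so p = −12 or p = −220.

p = −220 or p = −12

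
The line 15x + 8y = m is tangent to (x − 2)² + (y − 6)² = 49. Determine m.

For a tangent, require d(centre, line) = r = 7.
|15·2 + 8·6 − m| / √289 = 7
|m − (78)| = 7·17, so m = 197 or m = −41.

m = −41 or m = 197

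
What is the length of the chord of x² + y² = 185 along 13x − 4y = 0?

2√185

Express y = (13x)/4 and substitute into the circle:
185x² − 2960 = 0  ⟹  x² − 16 = 0
x = 4 or x = −4, giving (4, 13) and (−4, −13).
Chord length = distance between (4, 13) and (−4, −13) = √740 = 2√185.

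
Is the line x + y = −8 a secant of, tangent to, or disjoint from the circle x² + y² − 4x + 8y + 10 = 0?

d² = (1·2 + 1·(−4) − (−8))²/2 = 18; r² = 10.
Since d² > r², the line lies outside the circle.

disjoint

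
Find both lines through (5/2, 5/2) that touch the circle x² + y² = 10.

3x + y = 10 and x + 3y = 10

Write the tangent as mx − y + (5/2 − m·(5/2)) = 0 and set its distance from the centre to √10:
(−5/2m − (−5/2))² = 10(m² + 1)
3m² + 10m + 3 = 0, so m = −3 or m = −1/3.
Through (5/2, 5/2) these give 3x + y = 10 and x + 3y = 10.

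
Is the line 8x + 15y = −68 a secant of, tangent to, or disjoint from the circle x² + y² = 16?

tangent

Substituting the line into the circle gives 289x² + 1088x + 1024 = 0.
Discriminant = (1088)² − 4·289·(1024) = 0.
A repeated root: the line is tangent.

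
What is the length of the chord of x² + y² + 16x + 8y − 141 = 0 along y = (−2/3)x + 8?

2√13

Centre (−8, −4), r² = 221. Perpendicular distance d from centre to line = |−52| / √13 = 52/√13.
Half the chord is √(r² − d²) = √(13), so the full chord is 2√13.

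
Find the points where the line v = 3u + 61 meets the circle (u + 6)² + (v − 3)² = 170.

(−19, 4) and (−17, 10)

From the line, v = 3u + 61. Substituting:
10u² + 360u + 3230 = 0  ⟹  u² + 36u + 323 = 0
u = −17 or u = −19, giving (−17, 10) and (−19, 4).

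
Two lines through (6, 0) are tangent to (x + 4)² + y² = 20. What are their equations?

x + 2y = 6 and x − 2y = 6

Let a tangent through (6, 0) have slope m. Its distance from (−4, 0) must equal 2√5:
(−10m − (0))² = 20(m² + 1)
4m² − 1 = 0, so m = −1/2 or m = 1/2.
With m = −1/2: x + 2y = 6. With m = 1/2: x − 2y = 6.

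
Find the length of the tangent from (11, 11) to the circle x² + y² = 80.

The centre is (0, 0) and r = 4√5. The square of the distance from P to the centre is 121 + 121 = 242.
Power of the point: PT² = |PO|² − r² = 162, so PT = 9√2.

9√2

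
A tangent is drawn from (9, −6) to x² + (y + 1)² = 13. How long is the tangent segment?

√93

Centre (0, −1), r² = 13. |PO|² = (9)² + (−5)² = 106.
The tangent meets the radius at right angles, so tangent² = |PO|² − r² = 106 − 13 = 93.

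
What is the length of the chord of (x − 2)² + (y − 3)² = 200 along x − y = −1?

20√2

Substitute y = x + 1:
2x² − 8x − 192 = 0  ⟹  x² − 4x − 96 = 0
x = 12 or x = −8, giving (12, 13) and (−8, −7).
|(12, 13) − (−8, −7)| = √((20)² + (20)²) = 20√2.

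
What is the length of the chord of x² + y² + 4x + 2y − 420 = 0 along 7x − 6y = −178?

From the line, y = (178 + 7x)/6. Substituting:
85x² + 2720x + 18700 = 0  ⟹  x² + 32x + 220 = 0
x = −10 or x = −22, giving (−10, 18) and (−22, 4).
Chord length = distance between (−10, 18) and (−22, 4) = √340 = 2√85.

2√85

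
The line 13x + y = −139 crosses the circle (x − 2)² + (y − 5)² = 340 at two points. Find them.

(−12, 17) and (−10, −9)

From the line, y = −13x − 139. Substituting:
170x² + 3740x + 20400 = 0  ⟹  x² + 22x + 120 = 0
x = −10 or x = −12, giving (−10, −9) and (−12, 17).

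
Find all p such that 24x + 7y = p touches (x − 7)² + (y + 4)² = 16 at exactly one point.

The line touches the circle iff its distance from (7, −4) is 4:
|24·7 + 7·(−4) − p| / √625 = 4
|p − (140)| = 4·25, so p = 240 or p = 40.

p = 40 or p = 240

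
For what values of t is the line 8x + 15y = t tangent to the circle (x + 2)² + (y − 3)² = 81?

The line touches the circle iff its distance from (−2, 3) is 9:
|8·(−2) + 15·3 − t| / √289 = 9
|t − (29)| = 9·17, so t = 182 or t = −124.

t = −124 or t = 182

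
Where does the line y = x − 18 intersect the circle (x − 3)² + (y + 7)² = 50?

(4, −14) and (10, −8)

Substitute y = x − 18:
2x² − 28x + 80 = 0  ⟹  x² − 14x + 40 = 0
x = 10 or x = 4, giving (10, −8) and (4, −14).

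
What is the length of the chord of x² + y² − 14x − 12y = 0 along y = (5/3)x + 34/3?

√34

Centre (7, 6), r² = 85. Perpendicular distance d from centre to line = |51| / √34 = 51/√34.
Half the chord is √(r² − d²) = √(17/2), so the full chord is √34.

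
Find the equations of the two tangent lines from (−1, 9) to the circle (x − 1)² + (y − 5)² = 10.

3x − y = −12 and x + 3y = 26

Let a tangent through (−1, 9) have slope m. Its distance from (1, 5) must equal √10:
(2m − (−4))² = 10(m² + 1)
3m² − 8m − 3 = 0, so m = 3 or m = −1/3.
With m = 3: 3x − y = −12. With m = −1/3: x + 3y = 26.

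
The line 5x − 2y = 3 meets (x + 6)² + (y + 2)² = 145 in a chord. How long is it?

4√29

The distance from (−6, −2) to the line is 29/√29, and r² = 145.
Half the chord is √(r² − d²) = √(116), so the full chord is 4√29.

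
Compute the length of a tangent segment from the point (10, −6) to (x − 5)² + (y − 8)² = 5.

With centre O = (5, 8), |OP|² = 221 and r² = 5.
By the tangent–radius right angle, tangent length = √(|PO|² − r²) = √216 = 6√6.

6√6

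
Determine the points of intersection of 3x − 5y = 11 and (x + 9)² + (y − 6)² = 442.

(−18, −13) and (12, 5)

Substitute y = (−11 + 3x)/5:
34x² + 204x − 7344 = 0  ⟹  x² + 6x − 216 = 0
x = 12 or x = −18, giving (12, 5) and (−18, −13).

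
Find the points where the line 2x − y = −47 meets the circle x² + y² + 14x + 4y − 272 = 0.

(−25, −3) and (−17, 13)

Substitute y = 2x + 47:
5x² + 210x + 2125 = 0  ⟹  x² + 42x + 425 = 0
x = −17 or x = −25, giving (−17, 13) and (−25, −3).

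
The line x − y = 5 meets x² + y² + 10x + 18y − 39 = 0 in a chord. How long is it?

17√2

The distance from (−5, −9) to the line is 1/√2, and r² = 145.
Chord = 2√(r² − d²) = 2·√(289/2) = 17√2.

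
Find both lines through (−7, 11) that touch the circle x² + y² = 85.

Let a tangent through (−7, 11) have slope m. Its distance from (0, 0) must equal √85:
(7m − (−11))² = 85(m² + 1)
18m² − 77m − 18 = 0, so m = −2/9 or m = 9/2.
Through (−7, 11) these give 2x + 9y = 85 and 9x − 2y = −85.

2x + 9y = 85 and 9x − 2y = −85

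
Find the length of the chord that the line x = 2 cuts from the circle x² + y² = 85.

18

The distance from (0, 0) to the line is 2, and r² = 85.
Half the chord is √(r² − d²) = √(81), so the full chord is 18.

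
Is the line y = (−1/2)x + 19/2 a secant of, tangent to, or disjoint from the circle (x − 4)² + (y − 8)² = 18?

Substituting the line into the circle gives 5x² − 38x + 1 = 0.
Δ = 1444 − 20 = 1424.
Two real roots: the line is a secant.

secant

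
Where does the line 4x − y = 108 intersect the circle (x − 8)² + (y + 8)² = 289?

From the line, y = 4x − 108. Substituting:
17x² − 816x + 9775 = 0  ⟹  x² − 48x + 575 = 0
x = 25 or x = 23, giving (25, −8) and (23, −16).

(23, −16) and (25, −8)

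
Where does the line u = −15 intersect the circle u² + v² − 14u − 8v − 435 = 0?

The line gives u = −15. Substituting into the circle:
v² − 8v = 0
v = 8 or v = 0, giving (−15, 8) and (−15, 0).

(−15, 0) and (−15, 8)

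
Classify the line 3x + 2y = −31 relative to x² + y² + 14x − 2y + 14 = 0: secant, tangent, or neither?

Centre (−7, 1), r² = 36. Distance² from centre to line = (12)²/13 = 144/13.
Since d² < r², the line cuts the circle twice.

secant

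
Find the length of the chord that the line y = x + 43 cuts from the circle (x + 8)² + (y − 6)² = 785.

27√2

Centre (−8, 6), r² = 785. Perpendicular distance d from centre to line = |29| / √2 = 29/√2.
Half the chord is √(r² − d²) = √(729/2), so the full chord is 27√2.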